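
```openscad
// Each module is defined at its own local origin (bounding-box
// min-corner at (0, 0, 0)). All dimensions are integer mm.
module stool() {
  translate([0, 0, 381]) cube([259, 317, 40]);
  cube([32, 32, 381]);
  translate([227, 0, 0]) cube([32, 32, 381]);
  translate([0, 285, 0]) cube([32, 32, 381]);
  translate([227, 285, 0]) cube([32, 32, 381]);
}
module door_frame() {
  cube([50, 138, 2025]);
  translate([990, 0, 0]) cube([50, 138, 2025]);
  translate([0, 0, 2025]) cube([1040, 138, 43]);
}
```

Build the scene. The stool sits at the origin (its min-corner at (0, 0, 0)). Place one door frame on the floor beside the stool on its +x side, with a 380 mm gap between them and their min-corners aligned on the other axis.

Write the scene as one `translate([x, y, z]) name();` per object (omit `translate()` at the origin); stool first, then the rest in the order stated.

stool();
translate([639, 0, 0]) door_frame();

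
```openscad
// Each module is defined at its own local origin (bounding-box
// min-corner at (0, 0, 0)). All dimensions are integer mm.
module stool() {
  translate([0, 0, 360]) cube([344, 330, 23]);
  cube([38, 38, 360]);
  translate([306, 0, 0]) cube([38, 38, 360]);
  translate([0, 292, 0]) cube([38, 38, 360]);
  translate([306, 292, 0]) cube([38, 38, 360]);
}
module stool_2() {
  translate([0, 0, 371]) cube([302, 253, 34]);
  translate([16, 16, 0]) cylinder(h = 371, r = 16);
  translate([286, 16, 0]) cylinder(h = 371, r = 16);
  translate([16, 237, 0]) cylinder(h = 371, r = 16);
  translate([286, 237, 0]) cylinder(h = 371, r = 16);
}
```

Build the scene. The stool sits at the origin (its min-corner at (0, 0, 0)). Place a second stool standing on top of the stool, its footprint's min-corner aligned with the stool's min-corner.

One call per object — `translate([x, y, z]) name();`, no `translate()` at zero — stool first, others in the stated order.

stool();
translate([0, 0, 383]) stool_2();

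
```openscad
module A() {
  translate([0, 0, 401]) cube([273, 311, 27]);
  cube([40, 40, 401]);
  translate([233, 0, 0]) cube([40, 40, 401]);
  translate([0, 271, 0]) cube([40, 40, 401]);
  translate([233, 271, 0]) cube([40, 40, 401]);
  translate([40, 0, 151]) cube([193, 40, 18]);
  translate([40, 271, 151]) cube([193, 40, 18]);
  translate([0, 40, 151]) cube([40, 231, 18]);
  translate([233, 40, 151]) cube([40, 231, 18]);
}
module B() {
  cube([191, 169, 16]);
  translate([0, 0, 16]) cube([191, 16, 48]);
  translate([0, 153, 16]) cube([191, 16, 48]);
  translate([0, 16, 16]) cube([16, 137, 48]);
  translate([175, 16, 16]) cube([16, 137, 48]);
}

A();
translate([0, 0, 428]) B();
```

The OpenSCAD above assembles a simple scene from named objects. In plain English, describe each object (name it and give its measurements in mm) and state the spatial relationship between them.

A is a four-legged stool. The seat is a 273×311×27 mm slab whose top surface is at z = 428 mm; four square legs, each 40×40 mm in cross-section, run from the floor (z = 0) to the underside of the seat, each flush with a corner of the seat. Four stretchers, 40 mm wide and 18 mm tall, connect adjacent legs with their undersides at z = 151 mm, each running between the inner faces of the legs it joins and aligned with the legs' outer faces on the other axis.

B is an open storage box with external size 191×169×64 mm and wall thickness 16 mm (the base is also 16 mm thick). The base covers the whole footprint; the four walls stand on the base, with the y-facing walls full-width and the x-facing walls fitting between their inner faces.

The open box is on top of the stool.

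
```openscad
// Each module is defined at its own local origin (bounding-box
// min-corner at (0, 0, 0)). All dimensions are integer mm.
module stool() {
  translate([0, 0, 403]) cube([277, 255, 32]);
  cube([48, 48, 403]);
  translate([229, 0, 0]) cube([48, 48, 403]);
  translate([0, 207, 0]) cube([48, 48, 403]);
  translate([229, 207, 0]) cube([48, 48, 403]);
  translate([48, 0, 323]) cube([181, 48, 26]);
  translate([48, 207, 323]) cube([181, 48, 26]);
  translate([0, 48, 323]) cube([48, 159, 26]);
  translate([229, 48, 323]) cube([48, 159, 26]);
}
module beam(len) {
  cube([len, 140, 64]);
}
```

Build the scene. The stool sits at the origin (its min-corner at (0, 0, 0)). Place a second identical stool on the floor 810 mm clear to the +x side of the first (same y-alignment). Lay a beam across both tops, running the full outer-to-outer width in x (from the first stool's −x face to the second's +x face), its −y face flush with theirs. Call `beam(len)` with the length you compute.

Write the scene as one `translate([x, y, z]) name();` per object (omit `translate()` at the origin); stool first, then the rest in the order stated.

stool();
translate([1087, 0, 0]) stool();
translate([0, 0, 435]) beam(1364);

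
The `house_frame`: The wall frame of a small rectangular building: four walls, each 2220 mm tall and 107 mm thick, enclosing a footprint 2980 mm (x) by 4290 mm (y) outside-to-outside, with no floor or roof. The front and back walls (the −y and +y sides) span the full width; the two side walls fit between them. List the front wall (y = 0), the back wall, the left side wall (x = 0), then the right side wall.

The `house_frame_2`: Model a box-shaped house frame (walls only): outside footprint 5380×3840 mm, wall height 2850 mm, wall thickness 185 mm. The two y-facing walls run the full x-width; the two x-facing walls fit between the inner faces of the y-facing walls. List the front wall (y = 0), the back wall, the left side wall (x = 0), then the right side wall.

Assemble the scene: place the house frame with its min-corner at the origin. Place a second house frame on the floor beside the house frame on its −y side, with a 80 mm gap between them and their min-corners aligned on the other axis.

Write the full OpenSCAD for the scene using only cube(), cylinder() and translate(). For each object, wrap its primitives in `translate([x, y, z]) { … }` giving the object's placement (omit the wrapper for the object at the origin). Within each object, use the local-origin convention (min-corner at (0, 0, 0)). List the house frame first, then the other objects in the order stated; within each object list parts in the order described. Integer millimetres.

cube([2980, 107, 2220]);
translate([0, 4183, 0]) cube([2980, 107, 2220]);
translate([0, 107, 0]) cube([107, 4076, 2220]);
translate([2873, 107, 0]) cube([107, 4076, 2220]);
translate([0, -3920, 0]) {
  cube([5380, 185, 2850]);
  translate([0, 3655, 0]) cube([5380, 185, 2850]);
  translate([0, 185, 0]) cube([185, 3470, 2850]);
  translate([5195, 185, 0]) cube([185, 3470, 2850]);
}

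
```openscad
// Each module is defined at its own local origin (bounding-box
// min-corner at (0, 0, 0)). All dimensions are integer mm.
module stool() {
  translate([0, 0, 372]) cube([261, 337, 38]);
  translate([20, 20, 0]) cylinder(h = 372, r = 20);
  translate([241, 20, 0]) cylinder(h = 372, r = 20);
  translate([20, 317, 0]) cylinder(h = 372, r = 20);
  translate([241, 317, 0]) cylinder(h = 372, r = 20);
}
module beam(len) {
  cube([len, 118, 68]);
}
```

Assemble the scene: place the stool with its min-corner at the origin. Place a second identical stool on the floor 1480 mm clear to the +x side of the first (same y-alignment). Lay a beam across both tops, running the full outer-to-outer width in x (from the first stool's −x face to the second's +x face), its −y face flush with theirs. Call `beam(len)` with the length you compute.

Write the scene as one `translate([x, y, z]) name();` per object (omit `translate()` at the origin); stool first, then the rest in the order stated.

stool();
translate([1741, 0, 0]) stool();
translate([0, 0, 410]) beam(2002);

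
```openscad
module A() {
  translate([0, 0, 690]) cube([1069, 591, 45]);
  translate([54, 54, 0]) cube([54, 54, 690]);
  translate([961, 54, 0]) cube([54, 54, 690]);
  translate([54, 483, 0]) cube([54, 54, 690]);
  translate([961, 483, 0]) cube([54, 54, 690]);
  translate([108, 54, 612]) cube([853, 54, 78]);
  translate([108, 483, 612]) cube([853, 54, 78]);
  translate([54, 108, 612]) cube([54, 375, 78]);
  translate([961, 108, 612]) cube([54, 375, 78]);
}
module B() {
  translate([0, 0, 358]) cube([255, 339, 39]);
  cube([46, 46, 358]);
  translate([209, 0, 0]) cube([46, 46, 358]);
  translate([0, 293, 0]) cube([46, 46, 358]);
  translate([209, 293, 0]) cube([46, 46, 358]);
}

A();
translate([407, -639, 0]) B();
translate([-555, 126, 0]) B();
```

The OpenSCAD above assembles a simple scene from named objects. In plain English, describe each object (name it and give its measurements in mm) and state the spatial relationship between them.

A is a table: top 1069 mm (x) × 591 mm (y), 45 mm thick, upper face at z = 735 mm, on four 54×54 mm square legs, each inset 54 mm from the nearest pair of top edges, running from z = 0 to the bottom of the top. Four apron rails, 54 mm thick and 78 mm tall, run between adjacent legs with their top edges flush with the underside of the top and their outer faces flush with the legs' outer faces.

B is a simple wooden stool: a rectangular seat 255 mm (x) by 339 mm (y), 39 mm thick, top face at z = 397 mm, on four square legs, each 46×46 mm in cross-section. The legs rest on z = 0, each flush with a corner of the seat.

Two stools sit around the table at the −y, −x sides.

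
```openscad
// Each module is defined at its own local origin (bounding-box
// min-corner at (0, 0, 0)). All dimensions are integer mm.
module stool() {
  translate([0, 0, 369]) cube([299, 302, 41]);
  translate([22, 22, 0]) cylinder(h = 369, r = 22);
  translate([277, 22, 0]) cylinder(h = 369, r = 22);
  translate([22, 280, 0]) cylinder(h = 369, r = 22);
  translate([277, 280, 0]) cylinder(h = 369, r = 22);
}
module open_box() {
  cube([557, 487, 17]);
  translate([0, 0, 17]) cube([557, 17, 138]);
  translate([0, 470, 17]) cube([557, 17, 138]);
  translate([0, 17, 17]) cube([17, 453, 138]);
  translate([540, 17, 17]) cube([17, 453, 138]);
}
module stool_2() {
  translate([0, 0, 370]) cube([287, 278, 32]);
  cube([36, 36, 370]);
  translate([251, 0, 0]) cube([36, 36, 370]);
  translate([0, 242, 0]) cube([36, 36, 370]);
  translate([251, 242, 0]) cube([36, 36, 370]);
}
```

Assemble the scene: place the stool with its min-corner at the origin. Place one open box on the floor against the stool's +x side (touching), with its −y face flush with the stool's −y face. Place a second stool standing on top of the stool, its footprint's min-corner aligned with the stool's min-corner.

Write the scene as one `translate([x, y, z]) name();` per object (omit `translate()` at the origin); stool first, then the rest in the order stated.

stool();
translate([299, 0, 0]) open_box();
translate([0, 0, 410]) stool_2();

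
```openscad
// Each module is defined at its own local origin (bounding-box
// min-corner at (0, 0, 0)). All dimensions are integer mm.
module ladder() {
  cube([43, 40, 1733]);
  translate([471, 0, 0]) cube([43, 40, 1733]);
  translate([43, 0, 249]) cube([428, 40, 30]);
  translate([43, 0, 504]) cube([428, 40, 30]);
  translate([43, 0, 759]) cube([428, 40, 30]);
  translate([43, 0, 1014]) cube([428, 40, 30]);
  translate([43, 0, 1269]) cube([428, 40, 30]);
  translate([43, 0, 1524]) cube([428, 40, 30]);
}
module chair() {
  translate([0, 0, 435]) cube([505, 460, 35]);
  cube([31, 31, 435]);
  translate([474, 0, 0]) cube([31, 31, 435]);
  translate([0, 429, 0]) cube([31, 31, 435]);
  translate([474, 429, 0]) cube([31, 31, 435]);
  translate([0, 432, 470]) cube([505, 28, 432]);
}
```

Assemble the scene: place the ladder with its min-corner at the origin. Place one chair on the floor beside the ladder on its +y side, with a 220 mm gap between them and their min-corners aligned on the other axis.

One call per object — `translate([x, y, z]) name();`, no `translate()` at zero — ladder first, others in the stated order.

ladder();
translate([0, 260, 0]) chair();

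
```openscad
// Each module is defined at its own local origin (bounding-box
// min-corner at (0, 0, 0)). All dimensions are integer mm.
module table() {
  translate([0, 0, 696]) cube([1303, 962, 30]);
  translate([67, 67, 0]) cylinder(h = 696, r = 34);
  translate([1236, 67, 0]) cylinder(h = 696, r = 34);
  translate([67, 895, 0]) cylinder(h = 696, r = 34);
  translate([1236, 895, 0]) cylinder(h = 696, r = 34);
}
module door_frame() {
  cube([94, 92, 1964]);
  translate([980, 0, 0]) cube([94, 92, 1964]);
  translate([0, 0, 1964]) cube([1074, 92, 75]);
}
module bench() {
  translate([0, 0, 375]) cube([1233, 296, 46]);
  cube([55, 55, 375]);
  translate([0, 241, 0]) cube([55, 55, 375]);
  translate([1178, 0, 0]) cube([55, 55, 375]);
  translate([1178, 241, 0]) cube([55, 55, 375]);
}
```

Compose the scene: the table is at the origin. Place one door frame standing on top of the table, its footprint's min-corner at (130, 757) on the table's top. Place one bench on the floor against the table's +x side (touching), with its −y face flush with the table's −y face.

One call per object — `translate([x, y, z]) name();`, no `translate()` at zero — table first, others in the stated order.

table();
translate([130, 757, 726]) door_frame();
translate([1303, 0, 0]) bench();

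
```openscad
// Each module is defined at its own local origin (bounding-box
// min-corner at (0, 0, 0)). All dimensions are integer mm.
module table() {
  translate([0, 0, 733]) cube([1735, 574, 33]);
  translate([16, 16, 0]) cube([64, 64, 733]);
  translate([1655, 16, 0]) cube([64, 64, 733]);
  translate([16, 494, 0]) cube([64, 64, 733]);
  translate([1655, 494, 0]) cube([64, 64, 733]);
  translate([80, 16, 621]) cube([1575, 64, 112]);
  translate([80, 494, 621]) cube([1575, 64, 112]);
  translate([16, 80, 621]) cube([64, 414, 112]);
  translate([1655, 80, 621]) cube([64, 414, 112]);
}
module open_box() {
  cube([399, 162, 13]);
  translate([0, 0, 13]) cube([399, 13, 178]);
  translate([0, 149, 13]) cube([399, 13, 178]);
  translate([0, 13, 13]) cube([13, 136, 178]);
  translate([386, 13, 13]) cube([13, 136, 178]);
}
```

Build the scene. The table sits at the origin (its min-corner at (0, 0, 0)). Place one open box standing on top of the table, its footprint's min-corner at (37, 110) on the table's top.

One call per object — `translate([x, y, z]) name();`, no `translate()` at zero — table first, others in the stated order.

table();
translate([37, 110, 766]) open_box();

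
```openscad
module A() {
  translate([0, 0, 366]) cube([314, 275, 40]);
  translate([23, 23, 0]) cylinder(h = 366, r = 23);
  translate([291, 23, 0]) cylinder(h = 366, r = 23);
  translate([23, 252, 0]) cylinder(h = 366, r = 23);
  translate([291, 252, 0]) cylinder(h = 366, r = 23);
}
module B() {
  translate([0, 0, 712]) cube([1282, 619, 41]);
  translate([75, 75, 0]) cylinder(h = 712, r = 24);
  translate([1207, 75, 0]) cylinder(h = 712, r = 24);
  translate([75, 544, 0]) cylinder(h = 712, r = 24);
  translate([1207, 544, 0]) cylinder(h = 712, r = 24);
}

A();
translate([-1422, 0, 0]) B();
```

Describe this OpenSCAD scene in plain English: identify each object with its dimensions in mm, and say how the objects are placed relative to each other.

A is a four-legged stool. The seat is 314×275 mm, 40 mm thick, top at z = 406 mm. It stands on four round legs, each 46 mm in diameter, from z = 0 to the seat underside, each leg's axis is inset half a diameter from the nearest pair of seat edges (so the leg's bounding box is flush with the corner).

B is a table: top 1282 mm (x) × 619 mm (y), 41 mm thick, upper face at z = 753 mm, on four round legs of 48 mm diameter, each leg's bounding box inset 51 mm from the nearest pair of top edges, running from z = 0 to the bottom of the top.

The table is on the floor beside the stool on its −x side.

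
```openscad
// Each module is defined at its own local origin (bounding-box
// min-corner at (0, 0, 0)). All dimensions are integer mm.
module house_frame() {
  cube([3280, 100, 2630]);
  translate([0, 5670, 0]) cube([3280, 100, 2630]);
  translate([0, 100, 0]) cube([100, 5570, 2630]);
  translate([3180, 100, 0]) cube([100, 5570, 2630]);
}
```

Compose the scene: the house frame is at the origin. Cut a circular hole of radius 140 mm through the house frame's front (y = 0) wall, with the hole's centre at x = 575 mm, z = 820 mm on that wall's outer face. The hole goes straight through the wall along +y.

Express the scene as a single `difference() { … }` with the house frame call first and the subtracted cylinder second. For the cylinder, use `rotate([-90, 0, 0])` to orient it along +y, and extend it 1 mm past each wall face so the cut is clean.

difference() {
  house_frame();
  translate([575, -1, 820]) rotate([-90, 0, 0]) cylinder(h = 102, r = 140);
}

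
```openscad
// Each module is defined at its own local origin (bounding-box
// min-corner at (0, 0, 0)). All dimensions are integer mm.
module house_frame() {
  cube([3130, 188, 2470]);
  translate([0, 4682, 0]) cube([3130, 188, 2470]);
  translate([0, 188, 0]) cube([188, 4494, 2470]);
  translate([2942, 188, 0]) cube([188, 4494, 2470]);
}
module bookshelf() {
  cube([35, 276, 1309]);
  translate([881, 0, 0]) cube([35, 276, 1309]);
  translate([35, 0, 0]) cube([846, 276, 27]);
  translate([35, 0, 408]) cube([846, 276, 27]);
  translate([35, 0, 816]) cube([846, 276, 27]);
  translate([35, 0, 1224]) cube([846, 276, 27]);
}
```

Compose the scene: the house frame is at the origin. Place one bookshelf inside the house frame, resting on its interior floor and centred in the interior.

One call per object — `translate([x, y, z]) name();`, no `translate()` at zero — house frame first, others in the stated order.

house_frame();
translate([1107, 2297, 0]) bookshelf();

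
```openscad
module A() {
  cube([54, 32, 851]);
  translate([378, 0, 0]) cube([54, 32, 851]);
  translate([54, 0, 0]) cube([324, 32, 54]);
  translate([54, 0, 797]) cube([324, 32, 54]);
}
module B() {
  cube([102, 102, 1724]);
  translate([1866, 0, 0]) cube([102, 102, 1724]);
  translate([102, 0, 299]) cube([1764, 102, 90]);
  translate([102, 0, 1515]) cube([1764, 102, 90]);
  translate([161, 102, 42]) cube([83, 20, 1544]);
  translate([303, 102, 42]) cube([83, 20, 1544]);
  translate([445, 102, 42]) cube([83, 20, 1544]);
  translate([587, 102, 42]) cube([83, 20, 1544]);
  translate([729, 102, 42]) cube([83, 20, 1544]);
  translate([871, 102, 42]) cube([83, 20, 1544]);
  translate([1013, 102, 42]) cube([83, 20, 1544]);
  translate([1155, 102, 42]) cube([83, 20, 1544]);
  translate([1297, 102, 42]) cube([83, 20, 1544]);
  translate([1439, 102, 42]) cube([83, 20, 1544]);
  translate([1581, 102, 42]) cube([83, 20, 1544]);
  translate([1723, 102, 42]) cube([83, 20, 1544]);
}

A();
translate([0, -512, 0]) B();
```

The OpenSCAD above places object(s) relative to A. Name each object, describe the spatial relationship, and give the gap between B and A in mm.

The fence section's nearest face is 390 mm from the picture frame's −y face.

A is a picture frame. B is a fence section. The fence section is on the floor beside the picture frame on its −y side. The gap between the fence section and the picture frame is 390 mm.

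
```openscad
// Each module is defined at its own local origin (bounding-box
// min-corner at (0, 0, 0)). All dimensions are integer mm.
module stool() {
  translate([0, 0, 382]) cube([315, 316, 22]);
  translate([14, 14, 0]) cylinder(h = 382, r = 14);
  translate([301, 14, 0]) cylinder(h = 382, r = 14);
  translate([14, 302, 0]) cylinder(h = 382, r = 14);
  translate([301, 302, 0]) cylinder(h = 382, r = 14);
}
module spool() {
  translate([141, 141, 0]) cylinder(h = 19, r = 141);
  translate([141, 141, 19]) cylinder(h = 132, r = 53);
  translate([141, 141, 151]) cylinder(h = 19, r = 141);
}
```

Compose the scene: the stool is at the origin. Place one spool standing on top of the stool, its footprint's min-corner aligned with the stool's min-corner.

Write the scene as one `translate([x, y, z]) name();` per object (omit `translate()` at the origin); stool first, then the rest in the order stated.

stool();
translate([0, 0, 404]) spool();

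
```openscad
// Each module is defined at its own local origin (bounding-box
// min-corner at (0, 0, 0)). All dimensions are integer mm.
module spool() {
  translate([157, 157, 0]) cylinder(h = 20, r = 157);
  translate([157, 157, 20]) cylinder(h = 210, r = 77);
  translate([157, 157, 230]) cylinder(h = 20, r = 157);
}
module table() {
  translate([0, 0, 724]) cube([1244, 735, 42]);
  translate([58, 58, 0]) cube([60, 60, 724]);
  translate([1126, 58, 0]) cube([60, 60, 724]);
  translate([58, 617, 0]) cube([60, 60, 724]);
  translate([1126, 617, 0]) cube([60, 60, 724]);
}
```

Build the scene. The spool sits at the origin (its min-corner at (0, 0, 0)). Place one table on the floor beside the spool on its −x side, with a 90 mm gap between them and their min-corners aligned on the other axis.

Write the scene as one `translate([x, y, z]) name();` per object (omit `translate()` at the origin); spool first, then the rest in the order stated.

spool();
translate([-1334, 0, 0]) table();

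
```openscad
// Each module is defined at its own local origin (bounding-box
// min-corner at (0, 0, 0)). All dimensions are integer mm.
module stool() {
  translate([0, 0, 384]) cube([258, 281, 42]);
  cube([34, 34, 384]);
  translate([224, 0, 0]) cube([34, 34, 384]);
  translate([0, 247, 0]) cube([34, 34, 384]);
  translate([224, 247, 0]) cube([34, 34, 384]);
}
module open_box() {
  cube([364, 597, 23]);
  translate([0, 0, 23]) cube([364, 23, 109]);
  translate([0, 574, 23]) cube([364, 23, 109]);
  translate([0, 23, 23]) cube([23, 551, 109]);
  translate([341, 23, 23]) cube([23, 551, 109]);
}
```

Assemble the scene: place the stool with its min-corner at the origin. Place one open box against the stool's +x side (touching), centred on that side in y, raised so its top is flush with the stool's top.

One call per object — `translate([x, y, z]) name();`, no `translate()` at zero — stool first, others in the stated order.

stool();
translate([258, -158, 294]) open_box();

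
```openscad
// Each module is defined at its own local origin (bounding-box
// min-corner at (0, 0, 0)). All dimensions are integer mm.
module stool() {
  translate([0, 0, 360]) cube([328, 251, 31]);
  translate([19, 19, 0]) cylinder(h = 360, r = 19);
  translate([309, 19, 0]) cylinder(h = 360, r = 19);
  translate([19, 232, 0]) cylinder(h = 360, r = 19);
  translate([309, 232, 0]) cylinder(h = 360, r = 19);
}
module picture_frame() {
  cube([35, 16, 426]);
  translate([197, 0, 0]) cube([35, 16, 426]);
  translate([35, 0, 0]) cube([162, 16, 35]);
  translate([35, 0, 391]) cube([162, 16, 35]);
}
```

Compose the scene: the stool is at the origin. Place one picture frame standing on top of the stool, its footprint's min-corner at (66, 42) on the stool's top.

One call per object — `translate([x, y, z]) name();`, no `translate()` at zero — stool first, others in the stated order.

stool();
translate([66, 42, 391]) picture_frame();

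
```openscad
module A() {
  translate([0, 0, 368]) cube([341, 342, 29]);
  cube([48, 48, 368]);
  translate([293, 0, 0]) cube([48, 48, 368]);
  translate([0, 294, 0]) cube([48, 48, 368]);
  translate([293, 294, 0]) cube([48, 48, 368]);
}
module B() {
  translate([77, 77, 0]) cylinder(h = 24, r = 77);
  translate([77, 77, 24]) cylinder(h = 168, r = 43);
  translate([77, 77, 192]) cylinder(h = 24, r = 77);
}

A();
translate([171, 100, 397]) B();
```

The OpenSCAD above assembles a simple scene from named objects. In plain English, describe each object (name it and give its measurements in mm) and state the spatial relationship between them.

A is a four-legged stool. The seat is a 341×342×29 mm slab whose top surface is at z = 397 mm; four square legs, each 48×48 mm in cross-section, run from the floor (z = 0) to the underside of the seat, each flush with a corner of the seat.

B is a spool: two coaxial disc flanges of radius 77 mm and thickness 24 mm, joined by a core cylinder of radius 43 mm and height 168 mm. The lower flange rests on z = 0 and the three cylinders share a vertical axis.

The spool is on top of the stool.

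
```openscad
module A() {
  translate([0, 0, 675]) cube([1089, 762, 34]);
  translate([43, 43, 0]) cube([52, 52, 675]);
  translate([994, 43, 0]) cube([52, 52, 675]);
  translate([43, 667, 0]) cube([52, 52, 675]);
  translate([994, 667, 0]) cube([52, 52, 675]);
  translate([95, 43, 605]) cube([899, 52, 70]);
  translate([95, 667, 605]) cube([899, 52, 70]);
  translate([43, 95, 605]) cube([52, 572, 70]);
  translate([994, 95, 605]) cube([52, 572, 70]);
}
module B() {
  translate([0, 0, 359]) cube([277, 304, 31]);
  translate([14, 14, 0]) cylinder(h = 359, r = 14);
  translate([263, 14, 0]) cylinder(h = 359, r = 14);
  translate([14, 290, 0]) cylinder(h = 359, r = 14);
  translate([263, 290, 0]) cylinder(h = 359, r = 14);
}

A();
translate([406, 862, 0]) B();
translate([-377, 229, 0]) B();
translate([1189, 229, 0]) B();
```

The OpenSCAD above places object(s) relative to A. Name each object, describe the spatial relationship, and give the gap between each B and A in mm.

Each stool's nearest face is 100 mm from the table's bounding box.

A is a table. B is a stool. Three stools sit around the table at the +y, −x, +x sides. The gap between each stool and the table is 100 mm.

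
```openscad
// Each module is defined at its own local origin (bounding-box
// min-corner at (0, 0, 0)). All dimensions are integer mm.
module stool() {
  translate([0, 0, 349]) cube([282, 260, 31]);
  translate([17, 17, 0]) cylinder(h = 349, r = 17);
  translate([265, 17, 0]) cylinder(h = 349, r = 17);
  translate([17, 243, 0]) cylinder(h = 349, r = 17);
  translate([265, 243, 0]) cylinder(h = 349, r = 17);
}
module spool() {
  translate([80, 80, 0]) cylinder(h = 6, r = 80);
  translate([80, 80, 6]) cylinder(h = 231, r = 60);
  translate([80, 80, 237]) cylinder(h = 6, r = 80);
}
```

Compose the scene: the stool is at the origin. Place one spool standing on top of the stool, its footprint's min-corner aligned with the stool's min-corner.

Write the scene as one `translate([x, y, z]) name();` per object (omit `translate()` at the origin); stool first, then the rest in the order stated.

stool();
translate([0, 0, 380]) spool();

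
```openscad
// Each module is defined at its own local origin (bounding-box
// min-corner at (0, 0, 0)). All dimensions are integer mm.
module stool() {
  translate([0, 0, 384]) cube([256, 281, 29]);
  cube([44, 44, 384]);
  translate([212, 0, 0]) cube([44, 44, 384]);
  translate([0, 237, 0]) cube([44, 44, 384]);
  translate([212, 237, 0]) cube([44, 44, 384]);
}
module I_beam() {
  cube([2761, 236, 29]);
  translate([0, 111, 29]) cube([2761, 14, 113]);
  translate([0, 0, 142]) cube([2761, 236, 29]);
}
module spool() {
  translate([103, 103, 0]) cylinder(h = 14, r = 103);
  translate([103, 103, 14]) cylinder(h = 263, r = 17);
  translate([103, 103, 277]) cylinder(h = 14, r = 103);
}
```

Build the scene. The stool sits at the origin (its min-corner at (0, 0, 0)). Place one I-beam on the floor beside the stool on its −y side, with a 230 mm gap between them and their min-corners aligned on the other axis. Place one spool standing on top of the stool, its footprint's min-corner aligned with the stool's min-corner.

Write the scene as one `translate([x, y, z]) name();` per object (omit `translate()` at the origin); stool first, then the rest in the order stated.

stool();
translate([0, -466, 0]) I_beam();
translate([0, 0, 413]) spool();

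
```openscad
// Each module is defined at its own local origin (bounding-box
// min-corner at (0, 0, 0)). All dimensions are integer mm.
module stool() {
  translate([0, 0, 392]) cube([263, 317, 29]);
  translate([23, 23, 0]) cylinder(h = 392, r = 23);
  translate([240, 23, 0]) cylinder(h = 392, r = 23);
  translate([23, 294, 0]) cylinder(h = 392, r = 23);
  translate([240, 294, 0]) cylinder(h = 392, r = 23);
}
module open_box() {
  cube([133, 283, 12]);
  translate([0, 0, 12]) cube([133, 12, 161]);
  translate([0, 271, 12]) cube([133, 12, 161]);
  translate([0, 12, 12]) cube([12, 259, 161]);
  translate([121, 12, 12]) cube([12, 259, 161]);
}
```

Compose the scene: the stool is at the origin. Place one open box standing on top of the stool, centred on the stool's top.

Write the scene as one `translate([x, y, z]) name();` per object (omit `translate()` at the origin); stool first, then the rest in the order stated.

stool();
translate([65, 17, 421]) open_box();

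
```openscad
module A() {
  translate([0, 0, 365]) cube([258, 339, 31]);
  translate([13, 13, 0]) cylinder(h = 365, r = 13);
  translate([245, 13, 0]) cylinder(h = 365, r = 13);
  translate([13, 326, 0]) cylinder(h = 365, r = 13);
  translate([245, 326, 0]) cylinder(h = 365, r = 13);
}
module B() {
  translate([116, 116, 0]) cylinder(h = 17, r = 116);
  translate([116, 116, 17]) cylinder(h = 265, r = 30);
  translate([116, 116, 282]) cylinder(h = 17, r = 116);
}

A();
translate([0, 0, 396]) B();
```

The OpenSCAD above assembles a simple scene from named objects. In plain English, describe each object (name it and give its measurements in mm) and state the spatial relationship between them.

A is a simple wooden stool: a rectangular seat 258 mm (x) by 339 mm (y), 31 mm thick, top face at z = 396 mm, on four round legs, each 26 mm in diameter. The legs rest on z = 0, each leg's axis is inset half a diameter from the nearest pair of seat edges (so the leg's bounding box is flush with the corner).

B is a spool: two coaxial disc flanges of radius 116 mm and thickness 17 mm, joined by a core cylinder of radius 30 mm and height 265 mm. The lower flange rests on z = 0 and the three cylinders share a vertical axis.

The spool is on top of the stool.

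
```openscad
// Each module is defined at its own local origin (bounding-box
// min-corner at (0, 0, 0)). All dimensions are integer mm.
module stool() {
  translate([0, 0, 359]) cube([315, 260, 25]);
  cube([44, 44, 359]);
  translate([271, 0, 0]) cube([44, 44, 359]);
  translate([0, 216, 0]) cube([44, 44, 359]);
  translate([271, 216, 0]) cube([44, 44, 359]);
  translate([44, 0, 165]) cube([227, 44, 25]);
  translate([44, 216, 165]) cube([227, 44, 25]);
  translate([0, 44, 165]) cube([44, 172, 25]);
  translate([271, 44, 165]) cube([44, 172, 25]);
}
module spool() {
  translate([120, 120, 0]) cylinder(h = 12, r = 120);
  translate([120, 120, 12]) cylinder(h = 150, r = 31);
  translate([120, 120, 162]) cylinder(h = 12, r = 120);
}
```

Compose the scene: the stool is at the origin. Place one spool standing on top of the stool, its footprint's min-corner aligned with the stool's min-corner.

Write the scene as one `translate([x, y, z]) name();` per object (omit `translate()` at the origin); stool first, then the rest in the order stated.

stool();
translate([0, 0, 384]) spool();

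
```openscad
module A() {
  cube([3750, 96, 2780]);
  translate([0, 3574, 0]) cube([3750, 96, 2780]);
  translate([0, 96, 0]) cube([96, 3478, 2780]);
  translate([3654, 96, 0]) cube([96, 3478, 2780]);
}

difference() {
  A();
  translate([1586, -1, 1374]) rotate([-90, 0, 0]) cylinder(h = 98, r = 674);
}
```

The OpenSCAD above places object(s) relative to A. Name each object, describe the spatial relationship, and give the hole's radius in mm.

The subtracted cylinder has r = 674 mm.

A is a house frame. The house frame has a circular hole through its front wall. The hole's radius is 674 mm.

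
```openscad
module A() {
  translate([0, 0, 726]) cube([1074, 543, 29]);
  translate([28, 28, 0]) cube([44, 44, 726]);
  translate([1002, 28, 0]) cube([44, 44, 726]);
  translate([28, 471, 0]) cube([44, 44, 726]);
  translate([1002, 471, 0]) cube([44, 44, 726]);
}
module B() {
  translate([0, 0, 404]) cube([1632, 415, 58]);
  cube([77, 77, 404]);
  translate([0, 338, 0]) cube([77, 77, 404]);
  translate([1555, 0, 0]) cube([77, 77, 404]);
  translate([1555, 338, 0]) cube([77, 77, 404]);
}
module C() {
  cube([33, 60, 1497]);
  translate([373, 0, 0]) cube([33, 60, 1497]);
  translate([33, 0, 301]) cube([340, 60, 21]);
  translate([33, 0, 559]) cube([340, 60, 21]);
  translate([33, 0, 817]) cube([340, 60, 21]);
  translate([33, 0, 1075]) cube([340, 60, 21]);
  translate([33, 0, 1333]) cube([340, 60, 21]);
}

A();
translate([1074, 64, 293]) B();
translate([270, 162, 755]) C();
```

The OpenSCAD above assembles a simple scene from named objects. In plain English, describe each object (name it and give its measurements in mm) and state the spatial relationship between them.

A is a rectangular dining table. The top is 1074×543×29 mm with its upper surface at z = 755 mm. It stands on four 44×44 mm square legs, each inset 28 mm from the nearest pair of top edges, running from the floor to the underside of the top.

B is a long wooden bench with a 1632 mm (x) × 415 mm (y) seat, 58 mm thick, its top surface 462 mm above the floor. Four 77 mm square legs at the seat corners, flush with the edges, run from z = 0 to the seat underside.

C is a wooden ladder with two side rails of 33×60 mm section and 1497 mm height, set 406 mm apart overall. Between them run 5 rectangular rungs (60 mm deep, 21 mm thick), front faces flush with the rails' −y face. The bottom of the first rung is 301 mm above the floor and each subsequent rung is 258 mm higher than the one below.

The bench is beside the table with their tops flush at z = 755. The ladder is on top of the table.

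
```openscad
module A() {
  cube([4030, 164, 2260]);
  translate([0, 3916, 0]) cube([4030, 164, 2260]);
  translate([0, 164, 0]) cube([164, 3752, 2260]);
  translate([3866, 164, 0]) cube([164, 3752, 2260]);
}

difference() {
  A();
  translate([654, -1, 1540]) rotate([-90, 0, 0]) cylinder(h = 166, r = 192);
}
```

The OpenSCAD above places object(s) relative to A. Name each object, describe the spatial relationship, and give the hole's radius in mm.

The subtracted cylinder has r = 192 mm.

A is a house frame. The house frame has a circular hole through its front wall. The hole's radius is 192 mm.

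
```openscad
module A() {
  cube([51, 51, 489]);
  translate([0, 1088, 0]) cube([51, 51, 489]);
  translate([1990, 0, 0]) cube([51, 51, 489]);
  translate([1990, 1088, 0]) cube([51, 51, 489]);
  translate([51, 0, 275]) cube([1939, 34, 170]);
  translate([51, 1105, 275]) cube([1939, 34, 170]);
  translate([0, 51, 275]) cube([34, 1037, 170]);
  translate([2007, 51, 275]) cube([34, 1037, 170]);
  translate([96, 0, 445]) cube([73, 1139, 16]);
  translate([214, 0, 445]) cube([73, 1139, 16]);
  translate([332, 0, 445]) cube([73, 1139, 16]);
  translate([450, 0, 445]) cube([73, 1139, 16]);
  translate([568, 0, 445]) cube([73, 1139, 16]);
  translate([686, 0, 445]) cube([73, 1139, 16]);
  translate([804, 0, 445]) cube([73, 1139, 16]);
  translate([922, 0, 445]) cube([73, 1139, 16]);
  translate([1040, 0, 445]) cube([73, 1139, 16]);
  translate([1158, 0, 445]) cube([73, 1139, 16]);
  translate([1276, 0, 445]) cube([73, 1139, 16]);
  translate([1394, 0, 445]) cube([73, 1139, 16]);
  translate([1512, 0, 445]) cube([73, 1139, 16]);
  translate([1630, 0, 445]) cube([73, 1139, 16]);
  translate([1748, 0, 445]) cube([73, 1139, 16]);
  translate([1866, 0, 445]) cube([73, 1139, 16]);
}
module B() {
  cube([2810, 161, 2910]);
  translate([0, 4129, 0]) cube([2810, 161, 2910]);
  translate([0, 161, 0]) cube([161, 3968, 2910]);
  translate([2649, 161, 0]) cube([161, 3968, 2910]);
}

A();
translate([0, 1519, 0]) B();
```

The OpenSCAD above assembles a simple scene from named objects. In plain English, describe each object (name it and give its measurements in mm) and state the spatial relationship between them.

A is a bed frame 2041 mm long (x) by 1139 mm wide (y). Four 51×51 mm corner posts, 489 mm tall, at the corners of the footprint. Four rails of 34 mm thickness and 170 mm height run between adjacent posts with their undersides at z = 275 mm, their outer faces flush with the outside of the frame (the two x-running rails run between the posts' inner faces; the two y-running rails run between the posts' inner faces). 16 slats, each 73 mm wide (x) and 16 mm thick, lie across the top of the two x-running rails, running the full 1139 mm width of the frame in y; the slats are evenly spaced along x between the inner faces of the end posts with equal gaps (rounded down to the nearest mm) at the −x end and between each pair — any rounding remainder accumulates at the +x end.

B is the wall frame of a small rectangular building: four walls, each 2910 mm tall and 161 mm thick, enclosing a footprint 2810 mm (x) by 4290 mm (y) outside-to-outside, with no floor or roof. The front and back walls (the −y and +y sides) span the full width; the two side walls fit between them.

The house frame is on the floor beside the bed frame on its +y side.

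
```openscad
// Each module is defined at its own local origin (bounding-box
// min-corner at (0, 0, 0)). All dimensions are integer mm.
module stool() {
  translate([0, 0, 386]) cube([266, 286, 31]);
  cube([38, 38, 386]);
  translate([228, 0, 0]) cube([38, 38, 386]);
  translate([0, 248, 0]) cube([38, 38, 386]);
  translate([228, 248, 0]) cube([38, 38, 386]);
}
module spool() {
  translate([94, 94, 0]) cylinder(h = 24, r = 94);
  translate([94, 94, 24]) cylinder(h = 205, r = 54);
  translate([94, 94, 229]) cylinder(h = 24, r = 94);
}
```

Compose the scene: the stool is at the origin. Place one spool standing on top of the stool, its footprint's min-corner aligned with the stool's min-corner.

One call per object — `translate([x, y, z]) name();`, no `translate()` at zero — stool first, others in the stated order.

stool();
translate([0, 0, 417]) spool();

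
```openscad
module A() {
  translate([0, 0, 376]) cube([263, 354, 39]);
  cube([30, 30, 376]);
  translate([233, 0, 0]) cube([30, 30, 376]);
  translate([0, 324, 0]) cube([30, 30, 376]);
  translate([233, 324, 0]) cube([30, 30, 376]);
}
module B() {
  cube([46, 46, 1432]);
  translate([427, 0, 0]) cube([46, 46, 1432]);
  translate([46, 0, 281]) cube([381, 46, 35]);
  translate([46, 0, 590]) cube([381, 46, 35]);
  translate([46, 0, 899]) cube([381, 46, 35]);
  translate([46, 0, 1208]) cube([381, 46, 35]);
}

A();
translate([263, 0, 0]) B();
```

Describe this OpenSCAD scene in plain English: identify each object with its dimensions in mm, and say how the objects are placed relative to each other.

A is a simple wooden stool: a rectangular seat 263 mm (x) by 354 mm (y), 39 mm thick, top face at z = 415 mm, on four square legs, each 30×30 mm in cross-section. The legs rest on z = 0, each flush with a corner of the seat.

B is a wooden ladder with two side rails of 46×46 mm section and 1432 mm height, set 473 mm apart overall. Between them run 4 rectangular rungs (46 mm deep, 35 mm thick), front faces flush with the rails' −y face. The bottom of the first rung is 281 mm above the floor and each subsequent rung is 309 mm higher than the one below.

The ladder is against the stool's +x side, with their −y faces flush.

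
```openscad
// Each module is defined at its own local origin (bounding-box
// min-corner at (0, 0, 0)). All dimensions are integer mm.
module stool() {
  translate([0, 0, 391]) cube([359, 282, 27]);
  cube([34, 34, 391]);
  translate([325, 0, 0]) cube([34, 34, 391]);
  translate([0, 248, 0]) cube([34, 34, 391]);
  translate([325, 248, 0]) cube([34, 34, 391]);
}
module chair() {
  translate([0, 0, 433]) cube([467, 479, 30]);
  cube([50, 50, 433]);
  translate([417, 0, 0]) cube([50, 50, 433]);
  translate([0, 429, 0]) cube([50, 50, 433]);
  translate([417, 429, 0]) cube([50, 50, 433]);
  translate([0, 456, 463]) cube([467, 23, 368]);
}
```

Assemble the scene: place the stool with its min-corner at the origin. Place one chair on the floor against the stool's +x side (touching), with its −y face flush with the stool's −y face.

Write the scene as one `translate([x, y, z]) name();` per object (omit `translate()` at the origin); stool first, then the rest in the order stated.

stool();
translate([359, 0, 0]) chair();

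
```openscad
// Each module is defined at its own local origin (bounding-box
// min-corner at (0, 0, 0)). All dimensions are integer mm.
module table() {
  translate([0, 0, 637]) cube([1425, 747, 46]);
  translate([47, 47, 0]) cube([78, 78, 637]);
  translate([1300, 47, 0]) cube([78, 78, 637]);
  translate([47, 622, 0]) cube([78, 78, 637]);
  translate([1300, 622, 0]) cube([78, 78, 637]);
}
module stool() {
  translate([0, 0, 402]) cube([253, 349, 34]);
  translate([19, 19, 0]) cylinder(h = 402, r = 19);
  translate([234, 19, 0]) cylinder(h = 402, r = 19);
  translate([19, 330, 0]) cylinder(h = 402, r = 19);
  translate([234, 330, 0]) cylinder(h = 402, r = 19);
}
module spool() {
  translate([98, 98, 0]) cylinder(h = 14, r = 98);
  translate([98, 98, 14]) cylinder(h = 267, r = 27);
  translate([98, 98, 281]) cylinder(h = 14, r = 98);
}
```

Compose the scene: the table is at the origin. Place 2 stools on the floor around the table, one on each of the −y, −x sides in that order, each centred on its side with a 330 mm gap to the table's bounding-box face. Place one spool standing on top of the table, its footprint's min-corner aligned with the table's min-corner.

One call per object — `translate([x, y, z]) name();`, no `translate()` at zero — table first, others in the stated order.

table();
translate([586, -679, 0]) stool();
translate([-583, 199, 0]) stool();
translate([0, 0, 683]) spool();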